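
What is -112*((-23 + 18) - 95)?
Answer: 11200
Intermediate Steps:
-112*((-23 + 18) - 95) = -112*(-5 - 95) = -112*(-100) = 11200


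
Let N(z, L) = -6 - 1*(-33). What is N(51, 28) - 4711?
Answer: -4684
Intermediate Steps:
N(z, L) = 27 (N(z, L) = -6 + 33 = 27)
N(51, 28) - 4711 = 27 - 4711 = -4684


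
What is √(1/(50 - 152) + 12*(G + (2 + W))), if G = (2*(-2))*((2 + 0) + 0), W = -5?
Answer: I*√1373430/102 ≈ 11.49*I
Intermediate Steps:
G = -8 (G = -4*(2 + 0) = -4*2 = -8)
√(1/(50 - 152) + 12*(G + (2 + W))) = √(1/(50 - 152) + 12*(-8 + (2 - 5))) = √(1/(-102) + 12*(-8 - 3)) = √(-1/102 + 12*(-11)) = √(-1/102 - 132) = √(-13465/102) = I*√1373430/102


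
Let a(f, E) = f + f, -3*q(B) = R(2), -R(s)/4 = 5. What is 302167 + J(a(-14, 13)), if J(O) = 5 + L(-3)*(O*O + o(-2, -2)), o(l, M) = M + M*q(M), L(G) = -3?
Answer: 299866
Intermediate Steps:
R(s) = -20 (R(s) = -4*5 = -20)
q(B) = 20/3 (q(B) = -⅓*(-20) = 20/3)
o(l, M) = 23*M/3 (o(l, M) = M + M*(20/3) = M + 20*M/3 = 23*M/3)
a(f, E) = 2*f
J(O) = 51 - 3*O² (J(O) = 5 - 3*(O*O + (23/3)*(-2)) = 5 - 3*(O² - 46/3) = 5 - 3*(-46/3 + O²) = 5 + (46 - 3*O²) = 51 - 3*O²)
302167 + J(a(-14, 13)) = 302167 + (51 - 3*(2*(-14))²) = 302167 + (51 - 3*(-28)²) = 302167 + (51 - 3*784) = 302167 + (51 - 2352) = 302167 - 2301 = 299866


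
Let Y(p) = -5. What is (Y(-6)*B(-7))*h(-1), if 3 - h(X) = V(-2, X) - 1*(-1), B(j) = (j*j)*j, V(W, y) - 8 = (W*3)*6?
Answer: 51450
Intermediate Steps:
V(W, y) = 8 + 18*W (V(W, y) = 8 + (W*3)*6 = 8 + (3*W)*6 = 8 + 18*W)
B(j) = j³ (B(j) = j²*j = j³)
h(X) = 30 (h(X) = 3 - ((8 + 18*(-2)) - 1*(-1)) = 3 - ((8 - 36) + 1) = 3 - (-28 + 1) = 3 - 1*(-27) = 3 + 27 = 30)
(Y(-6)*B(-7))*h(-1) = -5*(-7)³*30 = -5*(-343)*30 = 1715*30 = 51450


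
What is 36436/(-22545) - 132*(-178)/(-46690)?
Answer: -223091416/105262605 ≈ -2.1194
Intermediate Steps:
36436/(-22545) - 132*(-178)/(-46690) = 36436*(-1/22545) + 23496*(-1/46690) = -36436/22545 - 11748/23345 = -223091416/105262605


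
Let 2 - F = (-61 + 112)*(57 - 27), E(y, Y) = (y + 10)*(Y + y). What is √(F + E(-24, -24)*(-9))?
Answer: 2*I*√1894 ≈ 87.04*I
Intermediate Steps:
E(y, Y) = (10 + y)*(Y + y)
F = -1528 (F = 2 - (-61 + 112)*(57 - 27) = 2 - 51*30 = 2 - 1*1530 = 2 - 1530 = -1528)
√(F + E(-24, -24)*(-9)) = √(-1528 + ((-24)² + 10*(-24) + 10*(-24) - 24*(-24))*(-9)) = √(-1528 + (576 - 240 - 240 + 576)*(-9)) = √(-1528 + 672*(-9)) = √(-1528 - 6048) = √(-7576) = 2*I*√1894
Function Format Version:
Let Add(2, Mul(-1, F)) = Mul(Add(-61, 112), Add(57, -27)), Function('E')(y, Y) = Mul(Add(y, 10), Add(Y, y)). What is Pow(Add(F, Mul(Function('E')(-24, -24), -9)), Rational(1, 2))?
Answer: Mul(2, I, Pow(1894, Rational(1, 2))) ≈ Mul(87.040, I)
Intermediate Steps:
Function('E')(y, Y) = Mul(Add(10, y), Add(Y, y))
F = -1528 (F = Add(2, Mul(-1, Mul(Add(-61, 112), Add(57, -27)))) = Add(2, Mul(-1, Mul(51, 30))) = Add(2, Mul(-1, 1530)) = Add(2, -1530) = -1528)
Pow(Add(F, Mul(Function('E')(-24, -24), -9)), Rational(1, 2)) = Pow(Add(-1528, Mul(Add(Pow(-24, 2), Mul(10, -24), Mul(10, -24), Mul(-24, -24)), -9)), Rational(1, 2)) = Pow(Add(-1528, Mul(Add(576, -240, -240, 576), -9)), Rational(1, 2)) = Pow(Add(-1528, Mul(672, -9)), Rational(1, 2)) = Pow(Add(-1528, -6048), Rational(1, 2)) = Pow(-7576, Rational(1, 2)) = Mul(2, I, Pow(1894, Rational(1, 2)))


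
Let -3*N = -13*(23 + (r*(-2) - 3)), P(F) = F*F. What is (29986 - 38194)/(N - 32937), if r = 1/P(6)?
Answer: 443232/1773931 ≈ 0.24986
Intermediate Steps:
P(F) = F²
r = 1/36 (r = 1/(6²) = 1/36 ≈ 0.027778)
N = 4667/54 (N = -(-13)*(23 + ((1/36)*(-2) - 3))/3 = -(-13)*(23 + (-1/18 - 3))/3 = -(-13)*(23 - 55/18)/3 = -(-13)*359/(3*18) = -⅓*(-4667/18) = 4667/54 ≈ 86.426)
(29986 - 38194)/(N - 32937) = (29986 - 38194)/(4667/54 - 32937) = -8208/(-1773931/54) = -8208*(-54/1773931) = 443232/1773931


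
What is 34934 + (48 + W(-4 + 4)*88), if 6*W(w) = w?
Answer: 34982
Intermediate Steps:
W(w) = w/6
34934 + (48 + W(-4 + 4)*88) = 34934 + (48 + ((-4 + 4)/6)*88) = 34934 + (48 + ((1/6)*0)*88) = 34934 + (48 + 0*88) = 34934 + (48 + 0) = 34934 + 48 = 34982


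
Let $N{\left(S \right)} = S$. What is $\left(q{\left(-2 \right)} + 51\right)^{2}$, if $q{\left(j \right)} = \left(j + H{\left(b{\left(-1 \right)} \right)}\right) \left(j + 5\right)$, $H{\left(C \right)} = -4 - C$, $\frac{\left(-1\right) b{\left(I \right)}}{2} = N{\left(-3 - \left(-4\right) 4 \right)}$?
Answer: $12321$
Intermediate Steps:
$b{\left(I \right)} = -26$ ($b{\left(I \right)} = - 2 \left(-3 - \left(-4\right) 4\right) = - 2 \left(-3 - -16\right) = - 2 \left(-3 + 16\right) = \left(-2\right) 13 = -26$)
$q{\left(j \right)} = \left(5 + j\right) \left(22 + j\right)$ ($q{\left(j \right)} = \left(j - -22\right) \left(j + 5\right) = \left(j + \left(-4 + 26\right)\right) \left(5 + j\right) = \left(j + 22\right) \left(5 + j\right) = \left(22 + j\right) \left(5 + j\right) = \left(5 + j\right) \left(22 + j\right)$)
$\left(q{\left(-2 \right)} + 51\right)^{2} = \left(\left(110 + \left(-2\right)^{2} + 27 \left(-2\right)\right) + 51\right)^{2} = \left(\left(110 + 4 - 54\right) + 51\right)^{2} = \left(60 + 51\right)^{2} = 111^{2} = 12321$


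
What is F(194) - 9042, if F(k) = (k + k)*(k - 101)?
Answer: 27042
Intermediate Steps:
F(k) = 2*k*(-101 + k) (F(k) = (2*k)*(-101 + k) = 2*k*(-101 + k))
F(194) - 9042 = 2*194*(-101 + 194) - 9042 = 2*194*93 - 9042 = 36084 - 9042 = 27042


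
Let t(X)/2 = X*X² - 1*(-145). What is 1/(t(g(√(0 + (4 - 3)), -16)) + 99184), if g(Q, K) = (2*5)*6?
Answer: 1/531474 ≈ 1.8816e-6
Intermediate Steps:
g(Q, K) = 60 (g(Q, K) = 10*6 = 60)
t(X) = 290 + 2*X³ (t(X) = 2*(X*X² - 1*(-145)) = 2*(X³ + 145) = 2*(145 + X³) = 290 + 2*X³)
1/(t(g(√(0 + (4 - 3)), -16)) + 99184) = 1/((290 + 2*60³) + 99184) = 1/((290 + 2*216000) + 99184) = 1/((290 + 432000) + 99184) = 1/(432290 + 99184) = 1/531474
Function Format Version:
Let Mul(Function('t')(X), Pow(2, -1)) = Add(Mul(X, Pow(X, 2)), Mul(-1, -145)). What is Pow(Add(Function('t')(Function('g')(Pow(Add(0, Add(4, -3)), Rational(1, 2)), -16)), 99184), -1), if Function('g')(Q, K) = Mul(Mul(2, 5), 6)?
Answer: Rational(1, 531474) ≈ 1.8816e-6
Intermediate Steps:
Function('g')(Q, K) = 60 (Function('g')(Q, K) = Mul(10, 6) = 60)
Function('t')(X) = Add(290, Mul(2, Pow(X, 3))) (Function('t')(X) = Mul(2, Add(Mul(X, Pow(X, 2)), Mul(-1, -145))) = Mul(2, Add(Pow(X, 3), 145)) = Mul(2, Add(145, Pow(X, 3))) = Add(290, Mul(2, Pow(X, 3))))
Pow(Add(Function('t')(Function('g')(Pow(Add(0, Add(4, -3)), Rational(1, 2)), -16)), 99184), -1) = Pow(Add(Add(290, Mul(2, Pow(60, 3))), 99184), -1) = Pow(Add(Add(290, Mul(2, 216000)), 99184), -1) = Pow(Add(Add(290, 432000), 99184), -1) = Pow(Add(432290, 99184), -1) = Pow(531474, -1) = Rational(1, 531474)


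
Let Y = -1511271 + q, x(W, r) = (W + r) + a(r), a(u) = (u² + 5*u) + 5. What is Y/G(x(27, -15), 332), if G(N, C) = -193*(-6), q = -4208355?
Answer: -953271/193 ≈ -4939.2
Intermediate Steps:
a(u) = 5 + u² + 5*u
x(W, r) = 5 + W + r² + 6*r (x(W, r) = (W + r) + (5 + r² + 5*r) = 5 + W + r² + 6*r)
G(N, C) = 1158
Y = -5719626 (Y = -1511271 - 4208355 = -5719626)
Y/G(x(27, -15), 332) = -5719626/1158 = -5719626*1/1158 = -953271/193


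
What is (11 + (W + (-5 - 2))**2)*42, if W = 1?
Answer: 1974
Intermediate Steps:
(11 + (W + (-5 - 2))**2)*42 = (11 + (1 + (-5 - 2))**2)*42 = (11 + (1 - 7)**2)*42 = (11 + (-6)**2)*42 = (11 + 36)*42 = 47*42 = 1974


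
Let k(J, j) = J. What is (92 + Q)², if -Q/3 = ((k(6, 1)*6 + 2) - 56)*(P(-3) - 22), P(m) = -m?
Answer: 872356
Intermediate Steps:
P(m) = -m
Q = -1026 (Q = -3*((6*6 + 2) - 56)*(-1*(-3) - 22) = -3*((36 + 2) - 56)*(3 - 22) = -3*(38 - 56)*(-19) = -(-54)*(-19) = -3*342 = -1026)
(92 + Q)² = (92 - 1026)² = (-934)² = 872356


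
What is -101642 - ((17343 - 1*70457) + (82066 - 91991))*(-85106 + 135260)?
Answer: 3161556364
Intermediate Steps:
-101642 - ((17343 - 1*70457) + (82066 - 91991))*(-85106 + 135260) = -101642 - ((17343 - 70457) - 9925)*50154 = -101642 - (-53114 - 9925)*50154 = -101642 - (-63039)*50154 = -101642 - 1*(-3161658006) = -101642 + 3161658006 = 3161556364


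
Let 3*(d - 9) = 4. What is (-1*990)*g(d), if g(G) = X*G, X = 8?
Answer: -81840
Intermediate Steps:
d = 31/3 (d = 9 + (⅓)*4 = 9 + 4/3 = 31/3 ≈ 10.333)
g(G) = 8*G
(-1*990)*g(d) = (-1*990)*(8*(31/3)) = -990*248/3 = -81840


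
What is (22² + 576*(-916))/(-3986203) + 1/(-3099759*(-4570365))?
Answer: 574453452317075371/4344050588819234085 ≈ 0.13224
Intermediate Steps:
(22² + 576*(-916))/(-3986203) + 1/(-3099759*(-4570365)) = (484 - 527616)*(-1/3986203) - 1/3099759*(-1/4570365) = -527132*(-1/3986203) + 1/14167030042035 = 527132/3986203 + 1/14167030042035 = 574453452317075371/4344050588819234085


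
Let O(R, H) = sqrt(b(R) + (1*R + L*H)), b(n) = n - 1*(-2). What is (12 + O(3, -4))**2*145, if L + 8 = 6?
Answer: 37120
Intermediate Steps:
L = -2 (L = -8 + 6 = -2)
b(n) = 2 + n (b(n) = n + 2 = 2 + n)
O(R, H) = sqrt(2 - 2*H + 2*R) (O(R, H) = sqrt((2 + R) + (1*R - 2*H)) = sqrt((2 + R) + (R - 2*H)) = sqrt(2 - 2*H + 2*R))
(12 + O(3, -4))**2*145 = (12 + sqrt(2 - 2*(-4) + 2*3))**2*145 = (12 + sqrt(2 + 8 + 6))**2*145 = (12 + sqrt(16))**2*145 = (12 + 4)**2*145 = 16**2*145 = 256*145 = 37120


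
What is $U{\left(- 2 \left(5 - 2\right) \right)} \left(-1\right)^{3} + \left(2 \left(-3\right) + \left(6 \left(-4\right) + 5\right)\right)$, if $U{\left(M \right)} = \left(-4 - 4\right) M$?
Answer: $-73$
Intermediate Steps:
$U{\left(M \right)} = - 8 M$
$U{\left(- 2 \left(5 - 2\right) \right)} \left(-1\right)^{3} + \left(2 \left(-3\right) + \left(6 \left(-4\right) + 5\right)\right) = - 8 \left(- 2 \left(5 - 2\right)\right) \left(-1\right)^{3} + \left(2 \left(-3\right) + \left(6 \left(-4\right) + 5\right)\right) = - 8 \left(\left(-2\right) 3\right) \left(-1\right) + \left(-6 + \left(-24 + 5\right)\right) = \left(-8\right) \left(-6\right) \left(-1\right) - 25 = 48 \left(-1\right) - 25 = -48 - 25 = -73$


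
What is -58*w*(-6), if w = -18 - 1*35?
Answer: -18444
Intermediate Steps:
w = -53 (w = -18 - 35 = -53)
-58*w*(-6) = -58*(-53)*(-6) = 3074*(-6) = -18444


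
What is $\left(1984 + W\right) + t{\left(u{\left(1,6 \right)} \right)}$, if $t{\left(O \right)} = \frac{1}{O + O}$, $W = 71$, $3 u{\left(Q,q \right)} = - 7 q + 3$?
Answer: $\frac{53429}{26} \approx 2055.0$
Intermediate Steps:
$u{\left(Q,q \right)} = 1 - \frac{7 q}{3}$ ($u{\left(Q,q \right)} = \frac{- 7 q + 3}{3} = \frac{3 - 7 q}{3} = 1 - \frac{7 q}{3}$)
$t{\left(O \right)} = \frac{1}{2 O}$
$\left(1984 + W\right) + t{\left(u{\left(1,6 \right)} \right)} = \left(1984 + 71\right) + \frac{1}{2 \left(1 - 14\right)} = 2055 + \frac{1}{2 \left(1 - 14\right)} = 2055 + \frac{1}{2 \left(-13\right)} = 2055 + \frac{1}{2} \left(- \frac{1}{13}\right) = 2055 - \frac{1}{26} = \frac{53429}{26}$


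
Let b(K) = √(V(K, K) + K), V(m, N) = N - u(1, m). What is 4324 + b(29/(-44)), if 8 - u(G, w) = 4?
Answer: 4324 + 3*I*√286/22 ≈ 4324.0 + 2.3061*I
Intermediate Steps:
u(G, w) = 4 (u(G, w) = 8 - 1*4 = 8 - 4 = 4)
V(m, N) = -4 + N (V(m, N) = N - 1*4 = N - 4 = -4 + N)
b(K) = √(-4 + 2*K) (b(K) = √((-4 + K) + K) = √(-4 + 2*K))
4324 + b(29/(-44)) = 4324 + √(-4 + 2*(29/(-44))) = 4324 + √(-4 + 2*(29*(-1/44))) = 4324 + √(-4 + 2*(-29/44)) = 4324 + √(-4 - 29/22) = 4324 + √(-117/22) = 4324 + 3*I*√286/22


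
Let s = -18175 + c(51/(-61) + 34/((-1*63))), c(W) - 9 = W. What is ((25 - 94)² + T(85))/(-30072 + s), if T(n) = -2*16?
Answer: -18173547/185383921 ≈ -0.098032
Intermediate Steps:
T(n) = -32
c(W) = 9 + W
s = -69817225/3843 (s = -18175 + (9 + (51/(-61) + 34/((-1*63)))) = -18175 + (9 + (51*(-1/61) + 34/(-63))) = -18175 + (9 + (-51/61 + 34*(-1/63))) = -18175 + (9 + (-51/61 - 34/63)) = -18175 + (9 - 5287/3843) = -18175 + 29300/3843 = -69817225/3843 ≈ -18167.)
((25 - 94)² + T(85))/(-30072 + s) = ((25 - 94)² - 32)/(-30072 - 69817225/3843) = ((-69)² - 32)/(-185383921/3843) = (4761 - 32)*(-3843/185383921) = 4729*(-3843/185383921) = -18173547/185383921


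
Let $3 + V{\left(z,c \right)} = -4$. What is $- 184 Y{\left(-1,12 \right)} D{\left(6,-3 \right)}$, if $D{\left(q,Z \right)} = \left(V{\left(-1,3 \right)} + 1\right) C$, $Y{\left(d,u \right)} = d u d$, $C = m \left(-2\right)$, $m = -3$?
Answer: $79488$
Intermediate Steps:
$V{\left(z,c \right)} = -7$ ($V{\left(z,c \right)} = -3 - 4 = -7$)
$C = 6$ ($C = \left(-3\right) \left(-2\right) = 6$)
$Y{\left(d,u \right)} = u d^{2}$
$D{\left(q,Z \right)} = -36$ ($D{\left(q,Z \right)} = \left(-7 + 1\right) 6 = \left(-6\right) 6 = -36$)
$- 184 Y{\left(-1,12 \right)} D{\left(6,-3 \right)} = - 184 \cdot 12 \left(-1\right)^{2} \left(-36\right) = - 184 \cdot 12 \cdot 1 \left(-36\right) = \left(-184\right) 12 \left(-36\right) = \left(-2208\right) \left(-36\right) = 79488$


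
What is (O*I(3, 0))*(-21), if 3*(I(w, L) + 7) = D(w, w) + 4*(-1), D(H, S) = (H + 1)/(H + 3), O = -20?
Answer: -10220/3 ≈ -3406.7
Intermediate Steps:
D(H, S) = (1 + H)/(3 + H)
I(w, L) = -25/3 + (1 + w)/(3*(3 + w)) (I(w, L) = -7 + ((1 + w)/(3 + w) + 4*(-1))/3 = -7 + ((1 + w)/(3 + w) - 4)/3 = -7 + (-4 + (1 + w)/(3 + w))/3 = -7 + (-4/3 + (1 + w)/(3*(3 + w))) = -25/3 + (1 + w)/(3*(3 + w)))
(O*I(3, 0))*(-21) = -40*(-37 - 12*3)/(3*(3 + 3))*(-21) = -40*(-37 - 36)/(3*6)*(-21) = -40*(-73)/(3*6)*(-21) = -20*(-73/9)*(-21) = (1460/9)*(-21) = -10220/3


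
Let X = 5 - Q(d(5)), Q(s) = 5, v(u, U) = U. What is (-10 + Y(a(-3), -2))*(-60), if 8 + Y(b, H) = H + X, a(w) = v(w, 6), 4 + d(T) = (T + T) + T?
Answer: 1200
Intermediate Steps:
d(T) = -4 + 3*T (d(T) = -4 + ((T + T) + T) = -4 + (2*T + T) = -4 + 3*T)
a(w) = 6
X = 0 (X = 5 - 1*5 = 5 - 5 = 0)
Y(b, H) = -8 + H (Y(b, H) = -8 + (H + 0) = -8 + H)
(-10 + Y(a(-3), -2))*(-60) = (-10 + (-8 - 2))*(-60) = (-10 - 10)*(-60) = -20*(-60) = 1200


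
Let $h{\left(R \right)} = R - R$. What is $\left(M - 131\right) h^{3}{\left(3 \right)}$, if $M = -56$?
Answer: $0$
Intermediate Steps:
$h{\left(R \right)} = 0$
$\left(M - 131\right) h^{3}{\left(3 \right)} = \left(-56 - 131\right) 0^{3} = \left(-187\right) 0 = 0$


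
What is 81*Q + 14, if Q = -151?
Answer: -12217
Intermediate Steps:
81*Q + 14 = 81*(-151) + 14 = -12231 + 14 = -12217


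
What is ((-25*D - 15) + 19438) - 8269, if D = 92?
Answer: 8854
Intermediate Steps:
((-25*D - 15) + 19438) - 8269 = ((-25*92 - 15) + 19438) - 8269 = ((-2300 - 15) + 19438) - 8269 = (-2315 + 19438) - 8269 = 17123 - 8269 = 8854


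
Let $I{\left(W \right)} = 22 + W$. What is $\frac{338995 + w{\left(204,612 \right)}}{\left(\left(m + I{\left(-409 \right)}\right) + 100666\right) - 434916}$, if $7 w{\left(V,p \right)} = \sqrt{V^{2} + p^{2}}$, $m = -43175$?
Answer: $- \frac{338995}{377812} - \frac{51 \sqrt{10}}{661171} \approx -0.8975$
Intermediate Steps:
$w{\left(V,p \right)} = \frac{\sqrt{V^{2} + p^{2}}}{7}$
$\frac{338995 + w{\left(204,612 \right)}}{\left(\left(m + I{\left(-409 \right)}\right) + 100666\right) - 434916} = \frac{338995 + \frac{\sqrt{204^{2} + 612^{2}}}{7}}{\left(\left(-43175 + \left(22 - 409\right)\right) + 100666\right) - 434916} = \frac{338995 + \frac{\sqrt{41616 + 374544}}{7}}{\left(\left(-43175 - 387\right) + 100666\right) - 434916} = \frac{338995 + \frac{\sqrt{416160}}{7}}{\left(-43562 + 100666\right) - 434916} = \frac{338995 + \frac{204 \sqrt{10}}{7}}{57104 - 434916} = \frac{338995 + \frac{204 \sqrt{10}}{7}}{-377812} = \left(338995 + \frac{204 \sqrt{10}}{7}\right) \left(- \frac{1}{377812}\right) = - \frac{338995}{377812} - \frac{51 \sqrt{10}}{661171}$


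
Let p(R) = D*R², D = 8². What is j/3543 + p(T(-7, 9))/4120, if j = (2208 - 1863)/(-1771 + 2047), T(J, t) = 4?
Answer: 1816591/7298580 ≈ 0.24890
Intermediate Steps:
D = 64
j = 5/4 (j = 345/276 = 345*(1/276) = 5/4 ≈ 1.2500)
p(R) = 64*R²
j/3543 + p(T(-7, 9))/4120 = (5/4)/3543 + (64*4²)/4120 = (5/4)*(1/3543) + (64*16)*(1/4120) = 5/14172 + 1024*(1/4120) = 5/14172 + 128/515 = 1816591/7298580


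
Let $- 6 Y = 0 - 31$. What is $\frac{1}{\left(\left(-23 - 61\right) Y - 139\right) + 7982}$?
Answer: $\frac{1}{7409} \approx 0.00013497$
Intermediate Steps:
$Y = \frac{31}{6}$ ($Y = - \frac{0 - 31}{6} = \left(- \frac{1}{6}\right) \left(-31\right) = \frac{31}{6} \approx 5.1667$)
$\frac{1}{\left(\left(-23 - 61\right) Y - 139\right) + 7982} = \frac{1}{\left(\left(-23 - 61\right) \frac{31}{6} - 139\right) + 7982} = \frac{1}{\left(\left(-84\right) \frac{31}{6} - 139\right) + 7982} = \frac{1}{\left(-434 - 139\right) + 7982} = \frac{1}{-573 + 7982} = \frac{1}{7409}$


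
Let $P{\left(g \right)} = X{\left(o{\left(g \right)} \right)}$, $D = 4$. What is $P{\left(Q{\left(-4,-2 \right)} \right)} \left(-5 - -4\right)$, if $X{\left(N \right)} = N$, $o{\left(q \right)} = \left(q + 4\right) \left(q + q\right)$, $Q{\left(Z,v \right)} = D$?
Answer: $-64$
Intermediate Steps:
$Q{\left(Z,v \right)} = 4$
$o{\left(q \right)} = 2 q \left(4 + q\right)$ ($o{\left(q \right)} = \left(4 + q\right) 2 q = 2 q \left(4 + q\right)$)
$P{\left(g \right)} = 2 g \left(4 + g\right)$
$P{\left(Q{\left(-4,-2 \right)} \right)} \left(-5 - -4\right) = 2 \cdot 4 \left(4 + 4\right) \left(-5 - -4\right) = 2 \cdot 4 \cdot 8 \left(-5 + 4\right) = 64 \left(-1\right) = -64$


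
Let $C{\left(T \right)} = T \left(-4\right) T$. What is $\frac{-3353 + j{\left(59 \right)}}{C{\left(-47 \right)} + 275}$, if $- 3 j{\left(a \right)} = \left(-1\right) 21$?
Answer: $\frac{478}{1223} \approx 0.39084$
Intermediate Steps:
$C{\left(T \right)} = - 4 T^{2}$ ($C{\left(T \right)} = - 4 T T = - 4 T^{2}$)
$j{\left(a \right)} = 7$ ($j{\left(a \right)} = - \frac{\left(-1\right) 21}{3} = \left(- \frac{1}{3}\right) \left(-21\right) = 7$)
$\frac{-3353 + j{\left(59 \right)}}{C{\left(-47 \right)} + 275} = \frac{-3353 + 7}{- 4 \left(-47\right)^{2} + 275} = - \frac{3346}{\left(-4\right) 2209 + 275} = - \frac{3346}{-8836 + 275} = - \frac{3346}{-8561} = \left(-3346\right) \left(- \frac{1}{8561}\right) = \frac{478}{1223}$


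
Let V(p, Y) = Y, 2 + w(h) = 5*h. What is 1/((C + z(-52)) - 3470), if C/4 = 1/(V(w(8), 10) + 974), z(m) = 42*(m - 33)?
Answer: -246/1731839 ≈ -0.00014205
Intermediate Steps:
w(h) = -2 + 5*h
z(m) = -1386 + 42*m (z(m) = 42*(-33 + m) = -1386 + 42*m)
C = 1/246 (C = 4/(10 + 974) = 4/984 = 4*(1/984) = 1/246 ≈ 0.0040650)
1/((C + z(-52)) - 3470) = 1/((1/246 + (-1386 + 42*(-52))) - 3470) = 1/((1/246 + (-1386 - 2184)) - 3470) = 1/((1/246 - 3570) - 3470) = 1/(-878219/246 - 3470) = 1/(-1731839/246) = -246/1731839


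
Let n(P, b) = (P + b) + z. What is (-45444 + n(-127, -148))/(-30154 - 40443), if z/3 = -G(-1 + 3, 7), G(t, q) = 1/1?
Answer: 45722/70597 ≈ 0.64765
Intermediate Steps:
G(t, q) = 1
z = -3 (z = 3*(-1*1) = 3*(-1) = -3)
n(P, b) = -3 + P + b (n(P, b) = (P + b) - 3 = -3 + P + b)
(-45444 + n(-127, -148))/(-30154 - 40443) = (-45444 + (-3 - 127 - 148))/(-30154 - 40443) = (-45444 - 278)/(-70597) = -45722*(-1/70597) = 45722/70597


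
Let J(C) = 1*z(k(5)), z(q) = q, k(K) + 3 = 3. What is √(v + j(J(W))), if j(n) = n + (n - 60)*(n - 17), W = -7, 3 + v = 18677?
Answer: √19694 ≈ 140.34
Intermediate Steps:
v = 18674 (v = -3 + 18677 = 18674)
k(K) = 0 (k(K) = -3 + 3 = 0)
J(C) = 0 (J(C) = 1*0 = 0)
j(n) = n + (-60 + n)*(-17 + n)
√(v + j(J(W))) = √(18674 + (1020 + 0² - 76*0)) = √(18674 + (1020 + 0 + 0)) = √(18674 + 1020) = √19694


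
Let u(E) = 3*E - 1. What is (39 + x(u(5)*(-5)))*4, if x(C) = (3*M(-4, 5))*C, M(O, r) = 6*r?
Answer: -25044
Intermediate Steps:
u(E) = -1 + 3*E
x(C) = 90*C (x(C) = (3*(6*5))*C = (3*30)*C = 90*C)
(39 + x(u(5)*(-5)))*4 = (39 + 90*((-1 + 3*5)*(-5)))*4 = (39 + 90*((-1 + 15)*(-5)))*4 = (39 + 90*(14*(-5)))*4 = (39 + 90*(-70))*4 = (39 - 6300)*4 = -6261*4 = -25044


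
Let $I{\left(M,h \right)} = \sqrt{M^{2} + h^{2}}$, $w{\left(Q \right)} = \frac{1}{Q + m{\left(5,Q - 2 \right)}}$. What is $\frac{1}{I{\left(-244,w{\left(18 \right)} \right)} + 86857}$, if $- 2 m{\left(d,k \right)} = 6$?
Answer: $\frac{19542825}{1697417755424} - \frac{15 \sqrt{13395601}}{1697417755424} \approx 1.1481 \cdot 10^{-5}$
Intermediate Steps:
$m{\left(d,k \right)} = -3$ ($m{\left(d,k \right)} = \left(- \frac{1}{2}\right) 6 = -3$)
$w{\left(Q \right)} = \frac{1}{-3 + Q}$ ($w{\left(Q \right)} = \frac{1}{Q - 3} = \frac{1}{-3 + Q}$)
$\frac{1}{I{\left(-244,w{\left(18 \right)} \right)} + 86857} = \frac{1}{\sqrt{\left(-244\right)^{2} + \left(\frac{1}{-3 + 18}\right)^{2}} + 86857} = \frac{1}{\sqrt{59536 + \left(\frac{1}{15}\right)^{2}} + 86857} = \frac{1}{\sqrt{59536 + \frac{1}{225}} + 86857} = \frac{1}{\sqrt{\frac{13395601}{225}} + 86857} = \frac{1}{\frac{\sqrt{13395601}}{15} + 86857} = \frac{1}{86857 + \frac{\sqrt{13395601}}{15}}$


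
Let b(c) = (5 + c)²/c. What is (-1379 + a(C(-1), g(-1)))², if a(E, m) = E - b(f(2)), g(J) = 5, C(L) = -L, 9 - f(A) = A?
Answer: 95844100/49 ≈ 1.9560e+6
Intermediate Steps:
f(A) = 9 - A
b(c) = (5 + c)²/c
a(E, m) = -144/7 + E (a(E, m) = E - (5 + (9 - 1*2))²/(9 - 1*2) = E - (5 + (9 - 2))²/(9 - 2) = E - (5 + 7)²/7 = E - 12²/7 = E - 144/7 = -144/7 + E)
(-1379 + a(C(-1), g(-1)))² = (-1379 + (-144/7 - 1*(-1)))² = (-1379 + (-144/7 + 1))² = (-1379 - 137/7)² = (-9790/7)² = 95844100/49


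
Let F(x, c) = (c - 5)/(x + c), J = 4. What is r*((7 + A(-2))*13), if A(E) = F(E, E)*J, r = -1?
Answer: -182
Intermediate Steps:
F(x, c) = (-5 + c)/(c + x)
A(E) = 2*(-5 + E)/E (A(E) = ((-5 + E)/(E + E))*4 = ((-5 + E)/((2*E)))*4 = ((1/(2*E))*(-5 + E))*4 = ((-5 + E)/(2*E))*4 = 2*(-5 + E)/E)
r*((7 + A(-2))*13) = -(7 + (2 - 10/(-2)))*13 = -(7 + (2 - 10*(-½)))*13 = -(7 + (2 + 5))*13 = -(7 + 7)*13 = -14*13 = -1*182 = -182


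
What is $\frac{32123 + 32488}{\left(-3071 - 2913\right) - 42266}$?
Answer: $- \frac{64611}{48250} \approx -1.3391$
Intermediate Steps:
$\frac{32123 + 32488}{\left(-3071 - 2913\right) - 42266} = \frac{64611}{\left(-3071 - 2913\right) - 42266} = \frac{64611}{-5984 - 42266} = \frac{64611}{-48250} = 64611 \left(- \frac{1}{48250}\right) = - \frac{64611}{48250}$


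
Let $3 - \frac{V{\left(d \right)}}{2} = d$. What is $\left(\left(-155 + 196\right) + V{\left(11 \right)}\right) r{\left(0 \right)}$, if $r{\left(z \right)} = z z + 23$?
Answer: $575$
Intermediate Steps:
$V{\left(d \right)} = 6 - 2 d$
$r{\left(z \right)} = 23 + z^{2}$ ($r{\left(z \right)} = z^{2} + 23 = 23 + z^{2}$)
$\left(\left(-155 + 196\right) + V{\left(11 \right)}\right) r{\left(0 \right)} = \left(\left(-155 + 196\right) + \left(6 - 22\right)\right) \left(23 + 0^{2}\right) = \left(41 + \left(6 - 22\right)\right) \left(23 + 0\right) = \left(41 - 16\right) 23 = 25 \cdot 23 = 575$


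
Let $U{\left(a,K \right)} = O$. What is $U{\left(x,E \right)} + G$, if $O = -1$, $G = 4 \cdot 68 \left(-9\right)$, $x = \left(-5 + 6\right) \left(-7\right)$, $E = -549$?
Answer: $-2449$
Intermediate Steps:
$x = -7$ ($x = 1 \left(-7\right) = -7$)
$G = -2448$ ($G = 272 \left(-9\right) = -2448$)
$U{\left(a,K \right)} = -1$
$U{\left(x,E \right)} + G = -1 - 2448 = -2449$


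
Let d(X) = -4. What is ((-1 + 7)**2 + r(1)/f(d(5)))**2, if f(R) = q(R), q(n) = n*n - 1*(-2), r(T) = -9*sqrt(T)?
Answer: 5041/4 ≈ 1260.3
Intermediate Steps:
q(n) = 2 + n**2 (q(n) = n**2 + 2 = 2 + n**2)
f(R) = 2 + R**2
((-1 + 7)**2 + r(1)/f(d(5)))**2 = ((-1 + 7)**2 + (-9*sqrt(1))/(2 + (-4)**2))**2 = (6**2 + (-9*1)/(2 + 16))**2 = (36 - 9/18)**2 = (36 - 9*1/18)**2 = (36 - 1/2)**2 = (71/2)**2 = 5041/4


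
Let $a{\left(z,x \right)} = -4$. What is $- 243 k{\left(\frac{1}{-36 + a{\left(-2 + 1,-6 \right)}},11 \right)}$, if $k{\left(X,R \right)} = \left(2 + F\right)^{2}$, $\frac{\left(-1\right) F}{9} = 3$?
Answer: $-151875$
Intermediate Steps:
$F = -27$ ($F = \left(-9\right) 3 = -27$)
$k{\left(X,R \right)} = 625$ ($k{\left(X,R \right)} = \left(2 - 27\right)^{2} = \left(-25\right)^{2} = 625$)
$- 243 k{\left(\frac{1}{-36 + a{\left(-2 + 1,-6 \right)}},11 \right)} = \left(-243\right) 625 = -151875$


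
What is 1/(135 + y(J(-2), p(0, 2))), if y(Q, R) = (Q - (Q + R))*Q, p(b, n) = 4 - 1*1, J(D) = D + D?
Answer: 1/147 ≈ 0.0068027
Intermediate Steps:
J(D) = 2*D
p(b, n) = 3 (p(b, n) = 4 - 1 = 3)
y(Q, R) = -Q*R (y(Q, R) = (Q + (-Q - R))*Q = (-R)*Q = -Q*R)
1/(135 + y(J(-2), p(0, 2))) = 1/(135 - 1*2*(-2)*3) = 1/(135 - 1*(-4)*3) = 1/(135 + 12) = 1/147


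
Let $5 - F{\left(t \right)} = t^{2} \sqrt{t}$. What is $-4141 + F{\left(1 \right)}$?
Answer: $-4137$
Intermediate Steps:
$F{\left(t \right)} = 5 - t^{\frac{5}{2}}$ ($F{\left(t \right)} = 5 - t^{2} \sqrt{t} = 5 - t^{\frac{5}{2}}$)
$-4141 + F{\left(1 \right)} = -4141 + \left(5 - 1^{\frac{5}{2}}\right) = -4141 + \left(5 - 1\right) = -4141 + 4 = -4137$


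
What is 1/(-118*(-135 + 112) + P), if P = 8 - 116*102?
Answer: -1/9110 ≈ -0.00010977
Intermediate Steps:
P = -11824 (P = 8 - 11832 = -11824)
1/(-118*(-135 + 112) + P) = 1/(-118*(-135 + 112) - 11824) = 1/(-118*(-23) - 11824) = 1/(2714 - 11824) = 1/(-9110) = -1/9110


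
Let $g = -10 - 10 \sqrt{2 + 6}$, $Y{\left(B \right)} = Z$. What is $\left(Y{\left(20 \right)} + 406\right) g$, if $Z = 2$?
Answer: $-4080 - 8160 \sqrt{2} \approx -15620.0$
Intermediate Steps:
$Y{\left(B \right)} = 2$
$g = -10 - 20 \sqrt{2}$ ($g = -10 - 10 \sqrt{8} = -10 - 10 \cdot 2 \sqrt{2} = -10 - 20 \sqrt{2} \approx -38.284$)
$\left(Y{\left(20 \right)} + 406\right) g = \left(2 + 406\right) \left(-10 - 20 \sqrt{2}\right) = 408 \left(-10 - 20 \sqrt{2}\right) = -4080 - 8160 \sqrt{2}$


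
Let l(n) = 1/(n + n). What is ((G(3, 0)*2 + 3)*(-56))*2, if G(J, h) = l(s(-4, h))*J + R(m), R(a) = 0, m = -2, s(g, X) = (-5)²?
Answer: -8736/25 ≈ -349.44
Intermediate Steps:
s(g, X) = 25
l(n) = 1/(2*n)
G(J, h) = J/50 (G(J, h) = ((½)/25)*J + 0 = ((½)*(1/25))*J + 0 = J/50 + 0 = J/50)
((G(3, 0)*2 + 3)*(-56))*2 = ((((1/50)*3)*2 + 3)*(-56))*2 = (((3/50)*2 + 3)*(-56))*2 = ((3/25 + 3)*(-56))*2 = ((78/25)*(-56))*2 = -4368/25*2 = -8736/25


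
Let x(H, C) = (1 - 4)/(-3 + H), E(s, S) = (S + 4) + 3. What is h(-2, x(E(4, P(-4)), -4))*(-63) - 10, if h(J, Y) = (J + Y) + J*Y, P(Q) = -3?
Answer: -73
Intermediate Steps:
E(s, S) = 7 + S (E(s, S) = (4 + S) + 3 = 7 + S)
x(H, C) = -3/(-3 + H)
h(J, Y) = J + Y + J*Y
h(-2, x(E(4, P(-4)), -4))*(-63) - 10 = (-2 - 3/(-3 + (7 - 3)) - (-6)/(-3 + (7 - 3)))*(-63) - 10 = (-2 - 3/(-3 + 4) - (-6)/(-3 + 4))*(-63) - 10 = (-2 - 3/1 - (-6)/1)*(-63) - 10 = (-2 - 3*1 - (-6))*(-63) - 10 = (-2 - 3 - 2*(-3))*(-63) - 10 = (-2 - 3 + 6)*(-63) - 10 = 1*(-63) - 10 = -63 - 10 = -73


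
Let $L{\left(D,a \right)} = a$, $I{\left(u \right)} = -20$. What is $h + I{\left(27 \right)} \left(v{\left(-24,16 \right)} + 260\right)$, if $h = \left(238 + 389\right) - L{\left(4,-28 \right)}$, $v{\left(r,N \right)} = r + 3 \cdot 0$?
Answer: $-4065$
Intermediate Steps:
$v{\left(r,N \right)} = r$ ($v{\left(r,N \right)} = r + 0 = r$)
$h = 655$ ($h = \left(238 + 389\right) - -28 = 627 + 28 = 655$)
$h + I{\left(27 \right)} \left(v{\left(-24,16 \right)} + 260\right) = 655 - 20 \left(-24 + 260\right) = 655 - 4720 = -4065$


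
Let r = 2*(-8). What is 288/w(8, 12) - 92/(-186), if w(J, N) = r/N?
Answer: -20042/93 ≈ -215.51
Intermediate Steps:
r = -16
w(J, N) = -16/N
288/w(8, 12) - 92/(-186) = 288/((-16/12)) - 92/(-186) = 288/((-16*1/12)) - 92*(-1/186) = 288/(-4/3) + 46/93 = 288*(-¾) + 46/93 = -216 + 46/93 = -20042/93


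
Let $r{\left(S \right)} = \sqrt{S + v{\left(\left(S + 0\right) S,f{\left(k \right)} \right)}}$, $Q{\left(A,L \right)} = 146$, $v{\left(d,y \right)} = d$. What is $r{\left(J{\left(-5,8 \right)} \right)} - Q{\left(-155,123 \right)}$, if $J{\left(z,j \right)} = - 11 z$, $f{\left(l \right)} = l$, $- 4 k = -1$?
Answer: $-146 + 2 \sqrt{770} \approx -90.502$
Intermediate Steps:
$k = \frac{1}{4}$ ($k = \left(- \frac{1}{4}\right) \left(-1\right) = \frac{1}{4} \approx 0.25$)
$r{\left(S \right)} = \sqrt{S + S^{2}}$ ($r{\left(S \right)} = \sqrt{S + \left(S + 0\right) S} = \sqrt{S + S S} = \sqrt{S + S^{2}}$)
$r{\left(J{\left(-5,8 \right)} \right)} - Q{\left(-155,123 \right)} = \sqrt{\left(-11\right) \left(-5\right) \left(1 - -55\right)} - 146 = \sqrt{55 \left(1 + 55\right)} - 146 = \sqrt{55 \cdot 56} - 146 = \sqrt{3080} - 146 = 2 \sqrt{770} - 146 = -146 + 2 \sqrt{770}$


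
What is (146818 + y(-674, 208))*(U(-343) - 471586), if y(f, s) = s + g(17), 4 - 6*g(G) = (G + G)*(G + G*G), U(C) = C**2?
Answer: -51424450562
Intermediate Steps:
g(G) = 2/3 - G*(G + G**2)/3 (g(G) = 2/3 - (G + G)*(G + G*G)/6 = 2/3 - 2*G*(G + G**2)/6 = 2/3 - G*(G + G**2)/3)
y(f, s) = -5200/3 + s (y(f, s) = s + (2/3 - 1/3*17**2 - 1/3*17**3) = s + (2/3 - 1/3*289 - 1/3*4913) = s + (2/3 - 289/3 - 4913/3) = s - 5200/3 = -5200/3 + s)
(146818 + y(-674, 208))*(U(-343) - 471586) = (146818 + (-5200/3 + 208))*((-343)**2 - 471586) = (146818 - 4576/3)*(117649 - 471586) = (435878/3)*(-353937) = -51424450562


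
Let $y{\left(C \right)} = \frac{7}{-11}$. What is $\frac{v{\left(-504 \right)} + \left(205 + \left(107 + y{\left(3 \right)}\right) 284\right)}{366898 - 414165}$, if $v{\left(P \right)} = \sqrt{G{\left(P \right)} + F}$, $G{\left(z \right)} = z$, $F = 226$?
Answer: $- \frac{334535}{519937} - \frac{i \sqrt{278}}{47267} \approx -0.64341 - 0.00035275 i$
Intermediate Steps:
$y{\left(C \right)} = - \frac{7}{11}$ ($y{\left(C \right)} = 7 \left(- \frac{1}{11}\right) = - \frac{7}{11}$)
$v{\left(P \right)} = \sqrt{226 + P}$ ($v{\left(P \right)} = \sqrt{P + 226} = \sqrt{226 + P}$)
$\frac{v{\left(-504 \right)} + \left(205 + \left(107 + y{\left(3 \right)}\right) 284\right)}{366898 - 414165} = \frac{\sqrt{226 - 504} + \left(205 + \left(107 - \frac{7}{11}\right) 284\right)}{366898 - 414165} = \frac{\sqrt{-278} + \left(205 + \frac{1170}{11} \cdot 284\right)}{-47267} = \left(i \sqrt{278} + \left(205 + \frac{332280}{11}\right)\right) \left(- \frac{1}{47267}\right) = \left(i \sqrt{278} + \frac{334535}{11}\right) \left(- \frac{1}{47267}\right) = \left(\frac{334535}{11} + i \sqrt{278}\right) \left(- \frac{1}{47267}\right) = - \frac{334535}{519937} - \frac{i \sqrt{278}}{47267}$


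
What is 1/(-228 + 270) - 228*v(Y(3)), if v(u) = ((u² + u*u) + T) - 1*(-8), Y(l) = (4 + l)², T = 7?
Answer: -46127591/42 ≈ -1.0983e+6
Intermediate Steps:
v(u) = 15 + 2*u² (v(u) = ((u² + u*u) + 7) - 1*(-8) = ((u² + u²) + 7) + 8 = (2*u² + 7) + 8 = (7 + 2*u²) + 8 = 15 + 2*u²)
1/(-228 + 270) - 228*v(Y(3)) = 1/(-228 + 270) - 228*(15 + 2*((4 + 3)²)²) = 1/42 - 228*(15 + 2*(7²)²) = 1/42 - 228*(15 + 2*49²) = 1/42 - 228*(15 + 2*2401) = 1/42 - 228*(15 + 4802) = 1/42 - 228*4817 = 1/42 - 1098276 = -46127591/42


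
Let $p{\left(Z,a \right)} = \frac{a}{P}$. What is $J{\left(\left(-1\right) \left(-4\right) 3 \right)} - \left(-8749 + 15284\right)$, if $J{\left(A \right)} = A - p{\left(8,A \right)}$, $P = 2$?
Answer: $-6529$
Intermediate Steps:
$p{\left(Z,a \right)} = \frac{a}{2}$
$J{\left(A \right)} = \frac{A}{2}$ ($J{\left(A \right)} = A - \frac{A}{2} = \frac{A}{2}$)
$J{\left(\left(-1\right) \left(-4\right) 3 \right)} - \left(-8749 + 15284\right) = \frac{\left(-1\right) \left(-4\right) 3}{2} - \left(-8749 + 15284\right) = \frac{4 \cdot 3}{2} - 6535 = \frac{1}{2} \cdot 12 - 6535 = 6 - 6535 = -6529$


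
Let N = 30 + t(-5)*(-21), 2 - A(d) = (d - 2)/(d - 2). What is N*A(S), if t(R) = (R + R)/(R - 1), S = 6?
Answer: -5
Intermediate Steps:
t(R) = 2*R/(-1 + R) (t(R) = (2*R)/(-1 + R) = 2*R/(-1 + R))
A(d) = 1 (A(d) = 2 - (d - 2)/(d - 2) = 2 - (-2 + d)/(-2 + d) = 2 - 1*1 = 2 - 1 = 1)
N = -5 (N = 30 + (2*(-5)/(-1 - 5))*(-21) = 30 + (2*(-5)/(-6))*(-21) = 30 + (2*(-5)*(-⅙))*(-21) = 30 + (5/3)*(-21) = 30 - 35 = -5)
N*A(S) = -5*1 = -5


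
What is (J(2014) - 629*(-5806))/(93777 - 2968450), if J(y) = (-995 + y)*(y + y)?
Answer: -7756506/2874673 ≈ -2.6982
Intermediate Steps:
J(y) = 2*y*(-995 + y) (J(y) = (-995 + y)*(2*y) = 2*y*(-995 + y))
(J(2014) - 629*(-5806))/(93777 - 2968450) = (2*2014*(-995 + 2014) - 629*(-5806))/(93777 - 2968450) = (2*2014*1019 + 3651974)/(-2874673) = (4104532 + 3651974)*(-1/2874673) = 7756506*(-1/2874673) = -7756506/2874673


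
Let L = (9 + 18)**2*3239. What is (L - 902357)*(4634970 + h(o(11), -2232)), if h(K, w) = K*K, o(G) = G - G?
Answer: 6761837223780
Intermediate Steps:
o(G) = 0
h(K, w) = K**2
L = 2361231 (L = 27**2*3239 = 729*3239 = 2361231)
(L - 902357)*(4634970 + h(o(11), -2232)) = (2361231 - 902357)*(4634970 + 0**2) = 1458874*(4634970 + 0) = 1458874*4634970 = 6761837223780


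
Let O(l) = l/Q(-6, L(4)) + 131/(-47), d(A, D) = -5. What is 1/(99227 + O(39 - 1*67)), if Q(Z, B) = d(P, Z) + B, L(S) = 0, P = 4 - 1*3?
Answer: 235/23319006 ≈ 1.0078e-5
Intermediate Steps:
P = 1 (P = 4 - 3 = 1)
Q(Z, B) = -5 + B
O(l) = -131/47 - l/5 (O(l) = l/(-5 + 0) + 131/(-47) = l/(-5) + 131*(-1/47) = l*(-⅕) - 131/47 = -l/5 - 131/47 = -131/47 - l/5)
1/(99227 + O(39 - 1*67)) = 1/(99227 + (-131/47 - (39 - 1*67)/5)) = 1/(99227 + (-131/47 - (39 - 67)/5)) = 1/(99227 + (-131/47 - ⅕*(-28))) = 1/(99227 + (-131/47 + 28/5)) = 1/(99227 + 661/235) = 1/(23319006/235) = 235/23319006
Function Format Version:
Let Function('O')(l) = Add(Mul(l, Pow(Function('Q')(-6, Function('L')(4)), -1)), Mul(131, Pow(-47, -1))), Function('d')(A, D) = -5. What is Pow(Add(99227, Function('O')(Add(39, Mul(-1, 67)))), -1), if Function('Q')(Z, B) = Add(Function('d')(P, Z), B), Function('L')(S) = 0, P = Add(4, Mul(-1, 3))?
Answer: Rational(235, 23319006) ≈ 1.0078e-5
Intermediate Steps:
P = 1 (P = Add(4, -3) = 1)
Function('Q')(Z, B) = Add(-5, B)
Function('O')(l) = Add(Rational(-131, 47), Mul(Rational(-1, 5), l)) (Function('O')(l) = Add(Mul(l, Pow(Add(-5, 0), -1)), Mul(131, Pow(-47, -1))) = Add(Mul(l, Pow(-5, -1)), Mul(131, Rational(-1, 47))) = Add(Mul(l, Rational(-1, 5)), Rational(-131, 47)) = Add(Mul(Rational(-1, 5), l), Rational(-131, 47)) = Add(Rational(-131, 47), Mul(Rational(-1, 5), l)))
Pow(Add(99227, Function('O')(Add(39, Mul(-1, 67)))), -1) = Pow(Add(99227, Add(Rational(-131, 47), Mul(Rational(-1, 5), Add(39, Mul(-1, 67))))), -1) = Pow(Add(99227, Add(Rational(-131, 47), Mul(Rational(-1, 5), Add(39, -67)))), -1) = Pow(Add(99227, Add(Rational(-131, 47), Mul(Rational(-1, 5), -28))), -1) = Pow(Add(99227, Add(Rational(-131, 47), Rational(28, 5))), -1) = Pow(Add(99227, Rational(661, 235)), -1) = Pow(Rational(23319006, 235), -1) = Rational(235, 23319006)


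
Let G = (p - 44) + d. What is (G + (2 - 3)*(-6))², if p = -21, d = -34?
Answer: 8649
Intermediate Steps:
G = -99 (G = (-21 - 44) - 34 = -65 - 34 = -99)
(G + (2 - 3)*(-6))² = (-99 + (2 - 3)*(-6))² = (-99 - 1*(-6))² = (-99 + 6)² = (-93)² = 8649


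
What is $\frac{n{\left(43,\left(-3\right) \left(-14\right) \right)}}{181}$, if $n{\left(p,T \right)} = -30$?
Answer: $- \frac{30}{181} \approx -0.16575$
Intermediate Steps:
$\frac{n{\left(43,\left(-3\right) \left(-14\right) \right)}}{181} = - \frac{30}{181}$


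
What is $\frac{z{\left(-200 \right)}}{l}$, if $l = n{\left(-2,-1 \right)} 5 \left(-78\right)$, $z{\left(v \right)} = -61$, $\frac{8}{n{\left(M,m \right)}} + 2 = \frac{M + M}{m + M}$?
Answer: $- \frac{61}{4680} \approx -0.013034$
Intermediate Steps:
$n{\left(M,m \right)} = \frac{8}{-2 + \frac{2 M}{M + m}}$ ($n{\left(M,m \right)} = \frac{8}{-2 + \frac{M + M}{m + M}} = \frac{8}{-2 + \frac{2 M}{M + m}}$)
$l = 4680$ ($l = \left(-4 - - \frac{8}{-1}\right) 5 \left(-78\right) = \left(-4 - \left(-8\right) \left(-1\right)\right) \left(-390\right) = \left(-4 - 8\right) \left(-390\right) = \left(-12\right) \left(-390\right) = 4680$)
$\frac{z{\left(-200 \right)}}{l} = - \frac{61}{4680}$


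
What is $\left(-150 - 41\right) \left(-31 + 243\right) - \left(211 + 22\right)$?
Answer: $-40725$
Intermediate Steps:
$\left(-150 - 41\right) \left(-31 + 243\right) - \left(211 + 22\right) = \left(-191\right) 212 - 233 = -40492 - 233 = -40725$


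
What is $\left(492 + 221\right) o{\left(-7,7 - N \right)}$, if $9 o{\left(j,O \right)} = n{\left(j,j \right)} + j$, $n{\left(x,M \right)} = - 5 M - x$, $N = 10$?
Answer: $\frac{24955}{9} \approx 2772.8$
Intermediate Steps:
$n{\left(x,M \right)} = - x - 5 M$
$o{\left(j,O \right)} = - \frac{5 j}{9}$ ($o{\left(j,O \right)} = \frac{\left(- j - 5 j\right) + j}{9} = \frac{- 6 j + j}{9} = \frac{\left(-5\right) j}{9} = - \frac{5 j}{9}$)
$\left(492 + 221\right) o{\left(-7,7 - N \right)} = \left(492 + 221\right) \left(\left(- \frac{5}{9}\right) \left(-7\right)\right) = 713 \cdot \frac{35}{9} = \frac{24955}{9}$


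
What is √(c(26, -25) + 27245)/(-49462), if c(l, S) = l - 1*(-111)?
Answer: -√27382/49462 ≈ -0.0033455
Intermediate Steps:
c(l, S) = 111 + l (c(l, S) = l + 111 = 111 + l)
√(c(26, -25) + 27245)/(-49462) = √((111 + 26) + 27245)/(-49462) = √(137 + 27245)*(-1/49462) = √27382*(-1/49462) = -√27382/49462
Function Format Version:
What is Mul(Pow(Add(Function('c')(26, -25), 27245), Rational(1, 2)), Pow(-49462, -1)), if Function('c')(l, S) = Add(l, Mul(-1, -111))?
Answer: Mul(Rational(-1, 49462), Pow(27382, Rational(1, 2))) ≈ -0.0033455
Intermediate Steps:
Function('c')(l, S) = Add(111, l) (Function('c')(l, S) = Add(l, 111) = Add(111, l))
Mul(Pow(Add(Function('c')(26, -25), 27245), Rational(1, 2)), Pow(-49462, -1)) = Mul(Pow(Add(Add(111, 26), 27245), Rational(1, 2)), Pow(-49462, -1)) = Mul(Pow(Add(137, 27245), Rational(1, 2)), Rational(-1, 49462)) = Mul(Pow(27382, Rational(1, 2)), Rational(-1, 49462)) = Mul(Rational(-1, 49462), Pow(27382, Rational(1, 2)))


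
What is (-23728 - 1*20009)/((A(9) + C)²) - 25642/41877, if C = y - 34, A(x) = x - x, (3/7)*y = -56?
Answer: -22741740253/10219495572 ≈ -2.2253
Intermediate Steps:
y = -392/3 (y = (7/3)*(-56) = -392/3 ≈ -130.67)
A(x) = 0
C = -494/3 (C = -392/3 - 34 = -494/3 ≈ -164.67)
(-23728 - 1*20009)/((A(9) + C)²) - 25642/41877 = (-23728 - 1*20009)/((0 - 494/3)²) - 25642/41877 = (-23728 - 20009)/((-494/3)²) - 25642*1/41877 = -43737/244036/9 - 25642/41877 = -43737*9/244036 - 25642/41877 = -393633/244036 - 25642/41877 = -22741740253/10219495572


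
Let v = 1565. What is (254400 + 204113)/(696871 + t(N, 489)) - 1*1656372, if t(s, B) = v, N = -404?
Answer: -1156869375679/698436 ≈ -1.6564e+6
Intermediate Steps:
t(s, B) = 1565
(254400 + 204113)/(696871 + t(N, 489)) - 1*1656372 = (254400 + 204113)/(696871 + 1565) - 1*1656372 = 458513/698436 - 1656372 = -1156869375679/698436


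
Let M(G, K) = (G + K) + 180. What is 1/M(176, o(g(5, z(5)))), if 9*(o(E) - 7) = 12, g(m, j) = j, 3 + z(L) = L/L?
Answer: 3/1093 ≈ 0.0027447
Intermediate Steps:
z(L) = -2 (z(L) = -3 + L/L = -3 + 1 = -2)
o(E) = 25/3 (o(E) = 7 + (⅑)*12 = 7 + 4/3 = 25/3)
M(G, K) = 180 + G + K
1/M(176, o(g(5, z(5)))) = 1/(180 + 176 + 25/3) = 1/(1093/3) = 3/1093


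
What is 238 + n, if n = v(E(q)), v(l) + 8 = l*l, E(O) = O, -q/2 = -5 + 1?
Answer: 294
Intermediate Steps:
q = 8 (q = -2*(-5 + 1) = -2*(-4) = 8)
v(l) = -8 + l² (v(l) = -8 + l*l = -8 + l²)
n = 56 (n = -8 + 8² = -8 + 64 = 56)
238 + n = 238 + 56 = 294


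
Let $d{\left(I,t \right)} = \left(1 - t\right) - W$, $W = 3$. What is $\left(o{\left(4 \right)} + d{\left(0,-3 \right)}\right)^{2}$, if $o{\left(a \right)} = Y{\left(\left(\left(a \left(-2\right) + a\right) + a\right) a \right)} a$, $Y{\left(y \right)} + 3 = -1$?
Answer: $225$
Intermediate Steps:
$Y{\left(y \right)} = -4$ ($Y{\left(y \right)} = -3 - 1 = -4$)
$d{\left(I,t \right)} = -2 - t$ ($d{\left(I,t \right)} = \left(1 - t\right) - 3 = -2 - t$)
$o{\left(a \right)} = - 4 a$
$\left(o{\left(4 \right)} + d{\left(0,-3 \right)}\right)^{2} = \left(\left(-4\right) 4 - -1\right)^{2} = \left(-16 + \left(-2 + 3\right)\right)^{2} = \left(-16 + 1\right)^{2} = \left(-15\right)^{2} = 225$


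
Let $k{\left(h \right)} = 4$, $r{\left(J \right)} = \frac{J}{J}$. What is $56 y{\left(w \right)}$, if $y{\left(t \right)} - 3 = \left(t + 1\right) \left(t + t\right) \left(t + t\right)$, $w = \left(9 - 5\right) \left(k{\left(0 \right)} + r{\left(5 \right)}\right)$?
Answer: $1881768$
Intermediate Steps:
$r{\left(J \right)} = 1$
$w = 20$ ($w = \left(9 - 5\right) \left(4 + 1\right) = 4 \cdot 5 = 20$)
$y{\left(t \right)} = 3 + 4 t^{2} \left(1 + t\right)$ ($y{\left(t \right)} = 3 + \left(t + 1\right) \left(t + t\right) \left(t + t\right) = 3 + \left(1 + t\right) 2 t 2 t = 3 + 2 t \left(1 + t\right) 2 t = 3 + 4 t^{2} \left(1 + t\right)$)
$56 y{\left(w \right)} = 56 \left(3 + 4 \cdot 20^{2} + 4 \cdot 20^{3}\right) = 56 \left(3 + 4 \cdot 400 + 4 \cdot 8000\right) = 56 \left(3 + 1600 + 32000\right) = 56 \cdot 33603 = 1881768$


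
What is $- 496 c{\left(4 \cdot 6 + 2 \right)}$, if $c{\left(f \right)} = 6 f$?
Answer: $-77376$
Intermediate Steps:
$- 496 c{\left(4 \cdot 6 + 2 \right)} = - 496 \cdot 6 \left(4 \cdot 6 + 2\right) = - 496 \cdot 6 \left(24 + 2\right) = - 496 \cdot 6 \cdot 26 = \left(-496\right) 156 = -77376$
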